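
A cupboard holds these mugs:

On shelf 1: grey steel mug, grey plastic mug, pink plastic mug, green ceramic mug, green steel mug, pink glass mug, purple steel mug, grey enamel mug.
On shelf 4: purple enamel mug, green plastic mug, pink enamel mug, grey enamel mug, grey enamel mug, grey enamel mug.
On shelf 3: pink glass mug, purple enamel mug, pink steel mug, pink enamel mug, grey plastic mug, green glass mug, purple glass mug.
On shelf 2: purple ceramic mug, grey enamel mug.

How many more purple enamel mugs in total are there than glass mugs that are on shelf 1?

purple enamel mugs: 2.
glass mugs on shelf 1: 1.
2 − 1 = 1.

1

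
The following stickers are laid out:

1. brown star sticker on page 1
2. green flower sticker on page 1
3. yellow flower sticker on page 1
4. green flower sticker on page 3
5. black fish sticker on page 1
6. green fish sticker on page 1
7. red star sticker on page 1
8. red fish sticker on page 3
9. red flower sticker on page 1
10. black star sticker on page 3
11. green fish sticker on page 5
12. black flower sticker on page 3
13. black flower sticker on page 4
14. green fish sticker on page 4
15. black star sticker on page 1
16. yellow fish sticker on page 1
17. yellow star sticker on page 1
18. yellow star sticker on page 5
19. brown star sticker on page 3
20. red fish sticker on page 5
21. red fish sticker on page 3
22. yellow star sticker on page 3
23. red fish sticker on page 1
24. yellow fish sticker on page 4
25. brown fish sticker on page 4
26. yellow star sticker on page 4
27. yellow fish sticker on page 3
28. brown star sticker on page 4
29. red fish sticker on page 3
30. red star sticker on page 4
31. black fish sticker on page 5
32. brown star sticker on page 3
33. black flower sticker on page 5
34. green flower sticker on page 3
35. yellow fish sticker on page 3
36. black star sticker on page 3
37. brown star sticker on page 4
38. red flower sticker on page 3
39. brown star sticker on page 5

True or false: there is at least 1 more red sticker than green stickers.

True

red stickers: 9.
green stickers: 6.
The claim requires 9 − 6 = 3 ≥ 1, which holds.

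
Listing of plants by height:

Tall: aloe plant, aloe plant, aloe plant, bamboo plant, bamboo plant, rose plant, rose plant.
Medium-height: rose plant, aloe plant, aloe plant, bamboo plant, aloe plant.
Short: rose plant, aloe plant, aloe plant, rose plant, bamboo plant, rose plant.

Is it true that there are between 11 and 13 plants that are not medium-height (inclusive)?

True

plants that are not medium-height: 13.
The claim requires 11 ≤ 13 ≤ 13, which holds.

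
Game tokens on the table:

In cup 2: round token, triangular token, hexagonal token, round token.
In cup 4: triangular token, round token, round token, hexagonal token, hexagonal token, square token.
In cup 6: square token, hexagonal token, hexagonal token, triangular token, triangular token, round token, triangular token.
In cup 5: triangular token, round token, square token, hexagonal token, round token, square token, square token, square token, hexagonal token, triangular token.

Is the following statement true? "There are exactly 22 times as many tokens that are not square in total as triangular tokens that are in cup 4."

|tokens that are not square| = 21.
|triangular tokens in cup 4| = 1.
The claim requires 21 = 22 × 1 = 22, which does not hold.

False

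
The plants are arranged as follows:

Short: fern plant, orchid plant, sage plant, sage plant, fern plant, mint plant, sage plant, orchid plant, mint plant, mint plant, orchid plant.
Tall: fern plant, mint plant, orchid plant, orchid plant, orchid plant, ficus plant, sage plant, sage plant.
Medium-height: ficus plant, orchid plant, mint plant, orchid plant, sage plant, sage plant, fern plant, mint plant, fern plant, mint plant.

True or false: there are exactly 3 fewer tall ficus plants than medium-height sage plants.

tall ficus plants: 1.
medium-height sage plants: 2.
The claim requires 2 − 1 (= 1) to equal 3, which does not hold.

False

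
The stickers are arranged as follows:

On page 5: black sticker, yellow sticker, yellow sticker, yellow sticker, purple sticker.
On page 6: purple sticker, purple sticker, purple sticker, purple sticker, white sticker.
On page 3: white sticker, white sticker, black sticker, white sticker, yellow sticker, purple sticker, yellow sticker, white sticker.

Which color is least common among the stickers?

Counts by color: purple 6, white 5, yellow 5, black 2.
The minimum is 2, held uniquely by black.

black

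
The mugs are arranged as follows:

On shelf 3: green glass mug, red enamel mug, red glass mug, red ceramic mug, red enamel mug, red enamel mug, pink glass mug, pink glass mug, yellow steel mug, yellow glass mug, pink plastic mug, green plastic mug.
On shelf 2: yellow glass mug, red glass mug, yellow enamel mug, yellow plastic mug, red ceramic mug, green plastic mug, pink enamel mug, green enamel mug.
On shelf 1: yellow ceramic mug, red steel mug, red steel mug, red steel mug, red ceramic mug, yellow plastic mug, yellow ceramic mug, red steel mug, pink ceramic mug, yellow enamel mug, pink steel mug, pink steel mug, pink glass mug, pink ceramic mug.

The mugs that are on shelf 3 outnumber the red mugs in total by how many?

mugs on shelf 3: 12.
red mugs: 12.
12 − 12 = 0.

0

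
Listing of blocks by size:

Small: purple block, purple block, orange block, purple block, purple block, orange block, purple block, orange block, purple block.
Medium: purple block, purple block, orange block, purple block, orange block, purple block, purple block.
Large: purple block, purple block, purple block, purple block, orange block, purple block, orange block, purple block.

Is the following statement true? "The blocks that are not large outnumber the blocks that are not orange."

False

blocks that are not large: 16.
blocks that are not orange: 17.
The claim requires 16 > 17, which does not hold.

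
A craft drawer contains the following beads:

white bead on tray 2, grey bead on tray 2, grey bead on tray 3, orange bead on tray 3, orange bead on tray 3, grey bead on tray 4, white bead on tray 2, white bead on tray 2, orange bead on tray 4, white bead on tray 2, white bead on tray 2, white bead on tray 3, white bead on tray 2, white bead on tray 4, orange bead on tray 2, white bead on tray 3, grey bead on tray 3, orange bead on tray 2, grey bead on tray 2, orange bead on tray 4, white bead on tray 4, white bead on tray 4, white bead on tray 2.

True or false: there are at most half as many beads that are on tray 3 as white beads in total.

|beads on tray 3| = 6.
|white beads| = 12.
The claim requires 2 × 6 = 12 ≤ 12, which holds.

True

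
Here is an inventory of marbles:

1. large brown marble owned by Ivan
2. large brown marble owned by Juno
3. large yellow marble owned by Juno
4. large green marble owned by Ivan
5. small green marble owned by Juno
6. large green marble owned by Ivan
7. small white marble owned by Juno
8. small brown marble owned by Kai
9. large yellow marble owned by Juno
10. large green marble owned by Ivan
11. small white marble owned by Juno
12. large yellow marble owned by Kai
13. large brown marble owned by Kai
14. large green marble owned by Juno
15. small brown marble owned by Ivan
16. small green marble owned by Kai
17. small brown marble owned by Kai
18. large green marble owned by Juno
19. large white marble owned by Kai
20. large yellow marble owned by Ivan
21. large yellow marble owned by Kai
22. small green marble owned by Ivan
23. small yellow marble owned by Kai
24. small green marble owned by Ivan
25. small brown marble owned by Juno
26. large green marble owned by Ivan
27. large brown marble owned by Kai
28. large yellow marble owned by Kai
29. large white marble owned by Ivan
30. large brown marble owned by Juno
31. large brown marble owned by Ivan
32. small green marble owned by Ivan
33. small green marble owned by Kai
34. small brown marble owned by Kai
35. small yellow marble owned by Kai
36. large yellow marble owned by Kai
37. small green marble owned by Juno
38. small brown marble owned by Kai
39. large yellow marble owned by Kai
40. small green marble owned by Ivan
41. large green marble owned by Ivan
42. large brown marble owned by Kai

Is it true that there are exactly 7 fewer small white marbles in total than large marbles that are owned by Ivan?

There are 2 small white marbles.
Count of large marbles owned by Ivan: 9.
The claim requires 9 − 2 (= 7) to equal 7, which holds.

True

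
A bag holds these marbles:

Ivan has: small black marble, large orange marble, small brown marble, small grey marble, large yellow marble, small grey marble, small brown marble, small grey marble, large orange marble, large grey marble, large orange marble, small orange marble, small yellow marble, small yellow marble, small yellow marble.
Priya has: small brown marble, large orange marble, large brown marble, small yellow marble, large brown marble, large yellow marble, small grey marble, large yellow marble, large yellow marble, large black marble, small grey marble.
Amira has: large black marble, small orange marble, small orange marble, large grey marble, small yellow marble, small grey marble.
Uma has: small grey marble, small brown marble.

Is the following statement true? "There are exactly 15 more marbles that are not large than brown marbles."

|marbles that are not large| = 20.
|brown marbles| = 6.
The claim requires 20 − 6 (= 14) to equal 15, which does not hold.

False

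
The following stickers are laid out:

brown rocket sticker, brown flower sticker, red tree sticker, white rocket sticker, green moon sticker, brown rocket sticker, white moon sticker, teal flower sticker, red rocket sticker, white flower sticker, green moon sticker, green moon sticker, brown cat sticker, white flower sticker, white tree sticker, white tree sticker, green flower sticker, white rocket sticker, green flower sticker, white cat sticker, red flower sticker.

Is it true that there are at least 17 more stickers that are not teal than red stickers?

True

stickers that are not teal: 20.
red stickers: 3.
The claim requires 20 − 3 = 17 ≥ 17, which holds.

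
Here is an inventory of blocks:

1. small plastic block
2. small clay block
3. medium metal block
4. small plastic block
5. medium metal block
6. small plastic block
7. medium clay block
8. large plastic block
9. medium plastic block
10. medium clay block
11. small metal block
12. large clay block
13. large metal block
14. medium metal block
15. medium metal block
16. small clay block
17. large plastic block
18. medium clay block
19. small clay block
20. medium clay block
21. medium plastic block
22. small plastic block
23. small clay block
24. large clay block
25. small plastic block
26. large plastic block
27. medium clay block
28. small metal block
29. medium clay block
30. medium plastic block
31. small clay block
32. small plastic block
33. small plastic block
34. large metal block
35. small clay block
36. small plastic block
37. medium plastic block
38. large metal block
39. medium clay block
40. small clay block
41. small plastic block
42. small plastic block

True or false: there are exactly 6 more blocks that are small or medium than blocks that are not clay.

blocks that are small or medium: 34.
blocks that are not clay: 26.
The claim requires 34 − 26 (= 8) to equal 6, which does not hold.

False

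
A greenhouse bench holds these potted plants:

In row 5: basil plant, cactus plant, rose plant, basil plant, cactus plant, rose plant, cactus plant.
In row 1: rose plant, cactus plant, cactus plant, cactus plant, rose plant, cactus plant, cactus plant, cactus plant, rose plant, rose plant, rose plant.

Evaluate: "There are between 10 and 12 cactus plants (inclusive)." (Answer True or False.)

|cactus plants| = 9.
The claim requires 10 ≤ 9 ≤ 12, which does not hold.

False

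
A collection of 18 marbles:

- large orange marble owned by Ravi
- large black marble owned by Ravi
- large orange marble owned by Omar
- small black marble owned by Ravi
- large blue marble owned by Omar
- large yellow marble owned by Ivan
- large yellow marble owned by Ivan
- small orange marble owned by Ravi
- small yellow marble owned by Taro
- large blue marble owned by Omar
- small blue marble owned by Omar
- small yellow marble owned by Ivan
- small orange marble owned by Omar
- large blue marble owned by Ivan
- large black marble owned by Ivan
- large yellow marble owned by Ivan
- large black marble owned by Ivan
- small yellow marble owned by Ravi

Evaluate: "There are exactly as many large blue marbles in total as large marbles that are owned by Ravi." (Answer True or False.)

False

|large blue marbles| = 3.
|large marbles owned by Ravi| = 2.
The claim requires 3 = 2, which does not hold.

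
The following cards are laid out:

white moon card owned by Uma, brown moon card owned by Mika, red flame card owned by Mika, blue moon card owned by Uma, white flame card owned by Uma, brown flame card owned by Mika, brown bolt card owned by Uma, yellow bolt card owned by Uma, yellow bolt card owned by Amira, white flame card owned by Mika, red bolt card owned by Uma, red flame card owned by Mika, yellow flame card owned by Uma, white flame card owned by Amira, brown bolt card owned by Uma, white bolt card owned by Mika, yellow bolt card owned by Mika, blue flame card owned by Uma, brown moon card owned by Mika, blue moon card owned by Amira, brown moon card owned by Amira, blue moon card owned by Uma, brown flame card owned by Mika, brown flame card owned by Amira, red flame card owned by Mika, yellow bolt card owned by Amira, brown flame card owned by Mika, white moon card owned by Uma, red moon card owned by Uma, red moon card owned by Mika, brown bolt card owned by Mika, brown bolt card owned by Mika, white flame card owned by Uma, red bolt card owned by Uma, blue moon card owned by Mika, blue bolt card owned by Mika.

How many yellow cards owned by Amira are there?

2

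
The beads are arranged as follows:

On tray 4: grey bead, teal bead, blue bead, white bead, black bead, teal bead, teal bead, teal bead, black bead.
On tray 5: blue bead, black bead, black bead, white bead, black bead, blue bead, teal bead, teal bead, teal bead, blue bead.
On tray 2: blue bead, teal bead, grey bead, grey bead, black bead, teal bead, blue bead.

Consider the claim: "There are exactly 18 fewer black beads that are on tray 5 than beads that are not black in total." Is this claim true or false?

black beads on tray 5: 3.
beads that are not black: 20.
The claim requires 20 − 3 (= 17) to equal 18, which does not hold.

False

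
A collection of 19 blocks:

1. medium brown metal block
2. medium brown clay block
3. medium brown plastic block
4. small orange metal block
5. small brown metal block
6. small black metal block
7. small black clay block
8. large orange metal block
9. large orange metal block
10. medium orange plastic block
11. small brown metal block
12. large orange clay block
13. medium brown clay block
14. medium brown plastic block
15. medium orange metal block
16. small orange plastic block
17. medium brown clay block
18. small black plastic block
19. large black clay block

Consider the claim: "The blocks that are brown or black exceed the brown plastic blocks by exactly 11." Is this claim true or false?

False

There are 12 blocks that are brown or black.
There are 2 brown plastic blocks.
The claim requires 12 − 2 (= 10) to equal 11, which does not hold.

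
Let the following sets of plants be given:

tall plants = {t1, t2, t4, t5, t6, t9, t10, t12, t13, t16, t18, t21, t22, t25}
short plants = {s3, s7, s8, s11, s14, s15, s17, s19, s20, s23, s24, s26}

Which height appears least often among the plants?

short

Counts by height: tall 14, short 12.
The minimum is 12, held uniquely by short.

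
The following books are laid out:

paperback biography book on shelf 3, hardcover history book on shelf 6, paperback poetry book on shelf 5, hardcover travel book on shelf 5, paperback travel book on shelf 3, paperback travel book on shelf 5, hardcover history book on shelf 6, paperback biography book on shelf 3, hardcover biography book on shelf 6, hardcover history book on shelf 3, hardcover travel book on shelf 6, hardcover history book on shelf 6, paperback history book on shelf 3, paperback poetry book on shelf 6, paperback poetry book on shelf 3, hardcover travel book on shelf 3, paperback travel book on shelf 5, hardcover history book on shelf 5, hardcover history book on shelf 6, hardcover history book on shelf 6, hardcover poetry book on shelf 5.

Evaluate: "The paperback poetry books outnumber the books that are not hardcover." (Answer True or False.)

There are 3 paperback poetry books.
There are 9 books that are not hardcover.
The claim requires 3 > 9, which does not hold.

False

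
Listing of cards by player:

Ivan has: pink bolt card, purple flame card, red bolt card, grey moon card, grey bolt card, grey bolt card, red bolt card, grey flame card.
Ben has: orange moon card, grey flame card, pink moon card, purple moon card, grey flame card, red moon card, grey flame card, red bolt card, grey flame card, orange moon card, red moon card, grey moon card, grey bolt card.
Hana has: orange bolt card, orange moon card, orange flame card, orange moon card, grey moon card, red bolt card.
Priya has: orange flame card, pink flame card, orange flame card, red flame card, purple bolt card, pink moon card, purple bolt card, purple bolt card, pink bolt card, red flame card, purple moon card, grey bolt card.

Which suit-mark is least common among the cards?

flame

Counts by suit-mark: bolt 14, moon 13, flame 12.
The minimum is 12, held uniquely by flame.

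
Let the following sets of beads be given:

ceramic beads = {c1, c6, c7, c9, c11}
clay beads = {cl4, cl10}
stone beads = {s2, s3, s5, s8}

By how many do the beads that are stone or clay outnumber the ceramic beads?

1

beads that are stone or clay: 6.
ceramic beads: 5.
6 − 5 = 1.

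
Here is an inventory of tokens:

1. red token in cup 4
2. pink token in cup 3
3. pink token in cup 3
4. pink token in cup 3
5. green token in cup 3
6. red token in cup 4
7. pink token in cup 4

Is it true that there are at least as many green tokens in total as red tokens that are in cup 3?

True

There is 1 green token.
There are 0 red tokens in cup 3.
The claim requires 1 ≥ 0, which holds.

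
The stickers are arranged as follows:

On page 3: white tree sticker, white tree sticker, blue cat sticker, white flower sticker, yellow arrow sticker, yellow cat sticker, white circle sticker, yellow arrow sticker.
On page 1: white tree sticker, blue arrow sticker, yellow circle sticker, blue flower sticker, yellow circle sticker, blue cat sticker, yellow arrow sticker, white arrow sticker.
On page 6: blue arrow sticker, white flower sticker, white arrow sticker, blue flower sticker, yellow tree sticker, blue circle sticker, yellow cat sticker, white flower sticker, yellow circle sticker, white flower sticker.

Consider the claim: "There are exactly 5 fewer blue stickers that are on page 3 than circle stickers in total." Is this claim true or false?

False

There is 1 blue sticker on page 3.
There are 5 circle stickers.
The claim requires 5 − 1 (= 4) to equal 5, which does not hold.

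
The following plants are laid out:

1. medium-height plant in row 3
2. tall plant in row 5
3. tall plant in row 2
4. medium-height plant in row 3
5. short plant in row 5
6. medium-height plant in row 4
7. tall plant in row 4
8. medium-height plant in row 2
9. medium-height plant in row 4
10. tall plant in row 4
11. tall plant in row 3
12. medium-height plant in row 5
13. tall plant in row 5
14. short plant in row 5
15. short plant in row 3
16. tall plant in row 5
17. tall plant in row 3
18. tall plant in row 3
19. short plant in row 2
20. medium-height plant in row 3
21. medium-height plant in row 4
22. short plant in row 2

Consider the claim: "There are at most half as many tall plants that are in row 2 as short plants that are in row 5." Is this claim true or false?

tall plants in row 2: 1.
short plants in row 5: 2.
The claim requires 2 × 1 = 2 ≤ 2, which holds.

True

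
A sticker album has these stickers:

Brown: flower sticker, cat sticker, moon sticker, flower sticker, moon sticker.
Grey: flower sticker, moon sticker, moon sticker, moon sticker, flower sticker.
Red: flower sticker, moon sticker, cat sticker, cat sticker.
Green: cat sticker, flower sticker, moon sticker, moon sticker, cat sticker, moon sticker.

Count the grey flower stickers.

2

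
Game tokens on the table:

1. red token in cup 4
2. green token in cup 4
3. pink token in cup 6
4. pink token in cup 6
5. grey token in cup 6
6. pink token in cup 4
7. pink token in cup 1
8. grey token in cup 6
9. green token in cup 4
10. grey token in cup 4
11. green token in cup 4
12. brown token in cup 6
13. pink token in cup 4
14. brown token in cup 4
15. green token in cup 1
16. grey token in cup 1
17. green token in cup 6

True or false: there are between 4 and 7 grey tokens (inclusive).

True

|grey tokens| = 4.
The claim requires 4 ≤ 4 ≤ 7, which holds.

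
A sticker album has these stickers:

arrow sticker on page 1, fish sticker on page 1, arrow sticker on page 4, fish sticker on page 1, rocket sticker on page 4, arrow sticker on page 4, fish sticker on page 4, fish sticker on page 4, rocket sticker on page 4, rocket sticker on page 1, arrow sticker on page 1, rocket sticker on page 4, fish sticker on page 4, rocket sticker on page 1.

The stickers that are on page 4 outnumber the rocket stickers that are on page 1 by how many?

stickers on page 4: 8.
rocket stickers on page 1: 2.
8 − 2 = 6.

6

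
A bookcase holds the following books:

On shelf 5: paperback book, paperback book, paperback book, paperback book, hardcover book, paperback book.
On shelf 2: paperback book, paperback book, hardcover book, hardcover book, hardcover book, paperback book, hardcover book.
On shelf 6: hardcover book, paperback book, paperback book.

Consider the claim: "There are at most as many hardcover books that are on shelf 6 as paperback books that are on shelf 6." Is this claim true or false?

True

hardcover books on shelf 6: 1.
paperback books on shelf 6: 2.
The claim requires 1 ≤ 2, which holds.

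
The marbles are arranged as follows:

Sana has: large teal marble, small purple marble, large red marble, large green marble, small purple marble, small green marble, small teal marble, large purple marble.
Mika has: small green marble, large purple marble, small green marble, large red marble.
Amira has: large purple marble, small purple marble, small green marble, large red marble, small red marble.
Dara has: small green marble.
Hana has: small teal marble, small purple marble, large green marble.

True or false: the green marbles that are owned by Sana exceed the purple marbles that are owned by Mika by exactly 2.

False

|green marbles owned by Sana| = 2.
|purple marbles owned by Mika| = 1.
The claim requires 2 − 1 (= 1) to equal 2, which does not hold.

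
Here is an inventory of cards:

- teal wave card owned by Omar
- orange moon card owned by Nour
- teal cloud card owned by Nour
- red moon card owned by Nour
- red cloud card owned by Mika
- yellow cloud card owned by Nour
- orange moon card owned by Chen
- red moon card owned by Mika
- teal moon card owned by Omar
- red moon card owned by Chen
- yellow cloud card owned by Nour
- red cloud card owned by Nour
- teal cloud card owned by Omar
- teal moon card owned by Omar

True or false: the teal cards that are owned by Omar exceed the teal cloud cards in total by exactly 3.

Count of teal cards owned by Omar: 4.
There are 2 teal cloud cards.
The claim requires 4 − 2 (= 2) to equal 3, which does not hold.

False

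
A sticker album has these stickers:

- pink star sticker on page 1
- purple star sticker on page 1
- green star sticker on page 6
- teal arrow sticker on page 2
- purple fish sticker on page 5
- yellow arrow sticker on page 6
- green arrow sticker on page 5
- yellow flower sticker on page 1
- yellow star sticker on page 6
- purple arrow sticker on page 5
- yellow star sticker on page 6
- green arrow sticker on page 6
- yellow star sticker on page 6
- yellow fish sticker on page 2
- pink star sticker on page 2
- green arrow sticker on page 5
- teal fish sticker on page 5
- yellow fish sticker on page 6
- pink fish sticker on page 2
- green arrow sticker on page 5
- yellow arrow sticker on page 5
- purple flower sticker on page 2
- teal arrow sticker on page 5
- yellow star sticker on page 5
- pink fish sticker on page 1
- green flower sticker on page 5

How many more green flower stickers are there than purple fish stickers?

0

green flower stickers: 1.
purple fish stickers: 1.
1 − 1 = 0.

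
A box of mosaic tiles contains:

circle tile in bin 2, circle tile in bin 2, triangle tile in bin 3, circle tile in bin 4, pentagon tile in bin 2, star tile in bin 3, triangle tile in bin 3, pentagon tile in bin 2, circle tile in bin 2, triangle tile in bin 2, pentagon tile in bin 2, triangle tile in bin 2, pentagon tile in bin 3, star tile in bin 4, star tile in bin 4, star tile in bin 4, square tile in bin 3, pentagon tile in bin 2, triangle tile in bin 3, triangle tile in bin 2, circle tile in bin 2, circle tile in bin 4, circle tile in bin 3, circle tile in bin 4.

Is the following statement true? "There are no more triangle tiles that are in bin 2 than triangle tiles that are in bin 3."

triangle tiles in bin 2: 3.
triangle tiles in bin 3: 3.
The claim requires 3 ≤ 3, which holds.

True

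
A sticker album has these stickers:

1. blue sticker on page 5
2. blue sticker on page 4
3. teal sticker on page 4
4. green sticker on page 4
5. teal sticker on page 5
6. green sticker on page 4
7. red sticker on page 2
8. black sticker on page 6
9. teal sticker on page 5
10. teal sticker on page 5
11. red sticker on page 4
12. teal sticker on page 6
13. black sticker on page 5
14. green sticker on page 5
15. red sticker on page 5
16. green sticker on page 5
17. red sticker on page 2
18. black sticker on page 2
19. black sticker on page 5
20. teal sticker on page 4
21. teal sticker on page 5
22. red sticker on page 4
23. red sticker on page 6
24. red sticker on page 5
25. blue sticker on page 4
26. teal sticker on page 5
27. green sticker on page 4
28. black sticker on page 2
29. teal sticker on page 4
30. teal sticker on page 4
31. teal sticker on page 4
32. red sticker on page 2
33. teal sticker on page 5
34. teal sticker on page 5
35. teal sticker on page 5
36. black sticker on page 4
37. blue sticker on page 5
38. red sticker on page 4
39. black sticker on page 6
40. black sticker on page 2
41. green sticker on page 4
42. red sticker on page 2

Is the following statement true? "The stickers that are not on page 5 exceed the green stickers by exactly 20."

True

|stickers that are not on page 5| = 26.
|green stickers| = 6.
The claim requires 26 − 6 (= 20) to equal 20, which holds.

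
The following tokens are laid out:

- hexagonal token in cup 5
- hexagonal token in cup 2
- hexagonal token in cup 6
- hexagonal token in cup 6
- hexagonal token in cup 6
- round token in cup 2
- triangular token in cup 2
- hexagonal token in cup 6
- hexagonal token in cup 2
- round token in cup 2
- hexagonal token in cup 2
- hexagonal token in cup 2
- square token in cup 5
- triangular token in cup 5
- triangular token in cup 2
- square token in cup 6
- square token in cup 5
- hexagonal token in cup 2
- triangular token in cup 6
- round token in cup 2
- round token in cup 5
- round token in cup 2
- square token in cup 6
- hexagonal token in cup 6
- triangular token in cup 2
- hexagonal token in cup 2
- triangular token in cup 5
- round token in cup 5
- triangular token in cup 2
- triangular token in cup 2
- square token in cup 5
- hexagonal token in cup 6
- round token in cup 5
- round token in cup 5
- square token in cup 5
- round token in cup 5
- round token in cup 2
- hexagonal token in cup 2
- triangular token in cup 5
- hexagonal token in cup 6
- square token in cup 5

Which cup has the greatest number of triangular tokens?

cup 2

Counts by cup (restricted to triangular tokens): cup 2→5, cup 5→3, cup 6→1.
The maximum is 5, held uniquely by cup 2.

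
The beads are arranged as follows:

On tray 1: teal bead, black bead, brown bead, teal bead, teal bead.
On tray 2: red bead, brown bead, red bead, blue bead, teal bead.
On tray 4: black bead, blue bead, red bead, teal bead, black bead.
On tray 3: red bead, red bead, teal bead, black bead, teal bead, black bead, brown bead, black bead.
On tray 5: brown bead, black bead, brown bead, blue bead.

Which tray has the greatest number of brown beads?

tray 5

Counts by tray (restricted to brown beads): tray 5→2, tray 1→1, tray 3→1, tray 2→1, tray 4→0.
The maximum is 2, held uniquely by tray 5.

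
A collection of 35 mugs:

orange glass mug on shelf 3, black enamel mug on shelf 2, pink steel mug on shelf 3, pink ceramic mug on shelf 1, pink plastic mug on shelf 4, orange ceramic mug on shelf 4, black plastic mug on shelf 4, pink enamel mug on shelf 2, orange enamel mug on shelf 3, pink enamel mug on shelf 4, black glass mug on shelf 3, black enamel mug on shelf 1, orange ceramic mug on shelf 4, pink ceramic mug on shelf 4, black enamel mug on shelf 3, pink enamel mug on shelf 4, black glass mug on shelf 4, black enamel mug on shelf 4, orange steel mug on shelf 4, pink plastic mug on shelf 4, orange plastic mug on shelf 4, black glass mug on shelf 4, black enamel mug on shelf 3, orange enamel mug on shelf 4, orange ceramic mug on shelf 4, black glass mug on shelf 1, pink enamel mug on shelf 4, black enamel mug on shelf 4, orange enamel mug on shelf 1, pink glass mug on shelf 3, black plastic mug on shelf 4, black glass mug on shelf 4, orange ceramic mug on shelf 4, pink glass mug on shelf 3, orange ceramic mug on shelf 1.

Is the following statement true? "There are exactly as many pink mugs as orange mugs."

True

There are 11 pink mugs.
There are 11 orange mugs.
The claim requires 11 = 11, which holds.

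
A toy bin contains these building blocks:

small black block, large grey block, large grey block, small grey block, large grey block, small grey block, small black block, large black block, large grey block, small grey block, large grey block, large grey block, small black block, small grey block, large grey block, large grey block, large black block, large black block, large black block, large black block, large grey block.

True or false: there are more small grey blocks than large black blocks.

small grey blocks: 4.
large black blocks: 5.
The claim requires 4 > 5, which does not hold.

False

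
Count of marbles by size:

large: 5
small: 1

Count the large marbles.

5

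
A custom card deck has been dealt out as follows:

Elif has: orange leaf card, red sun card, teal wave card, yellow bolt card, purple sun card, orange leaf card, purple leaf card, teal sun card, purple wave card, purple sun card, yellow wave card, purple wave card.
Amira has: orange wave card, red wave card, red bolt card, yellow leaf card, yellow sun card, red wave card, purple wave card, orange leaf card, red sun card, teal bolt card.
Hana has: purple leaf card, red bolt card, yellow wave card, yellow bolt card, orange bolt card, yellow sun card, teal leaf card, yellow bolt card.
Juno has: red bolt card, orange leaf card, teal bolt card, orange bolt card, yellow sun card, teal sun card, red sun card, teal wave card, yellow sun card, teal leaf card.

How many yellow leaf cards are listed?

1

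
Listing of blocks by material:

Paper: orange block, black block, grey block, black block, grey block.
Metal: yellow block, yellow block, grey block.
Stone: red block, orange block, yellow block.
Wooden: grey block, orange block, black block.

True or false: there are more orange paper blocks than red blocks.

orange paper blocks: 1.
red blocks: 1.
The claim requires 1 > 1, which does not hold.

False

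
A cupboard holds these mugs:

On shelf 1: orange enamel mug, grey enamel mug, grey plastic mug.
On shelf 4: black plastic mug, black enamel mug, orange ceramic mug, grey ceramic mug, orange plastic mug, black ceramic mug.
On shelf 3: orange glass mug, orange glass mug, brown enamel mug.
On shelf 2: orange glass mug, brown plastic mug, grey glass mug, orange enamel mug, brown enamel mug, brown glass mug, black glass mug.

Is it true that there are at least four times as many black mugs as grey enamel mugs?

True

black mugs: 4.
grey enamel mugs: 1.
The claim requires 4 ≥ 4 × 1 = 4, which holds.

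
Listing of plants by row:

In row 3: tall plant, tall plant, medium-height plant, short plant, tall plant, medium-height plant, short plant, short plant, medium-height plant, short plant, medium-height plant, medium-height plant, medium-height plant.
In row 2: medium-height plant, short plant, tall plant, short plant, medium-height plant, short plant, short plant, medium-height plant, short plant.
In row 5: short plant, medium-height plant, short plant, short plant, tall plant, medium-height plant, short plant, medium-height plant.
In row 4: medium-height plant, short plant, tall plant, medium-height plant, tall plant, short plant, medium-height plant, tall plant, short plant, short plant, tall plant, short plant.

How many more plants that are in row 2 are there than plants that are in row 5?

1

plants in row 2: 9.
plants in row 5: 8.
9 − 8 = 1.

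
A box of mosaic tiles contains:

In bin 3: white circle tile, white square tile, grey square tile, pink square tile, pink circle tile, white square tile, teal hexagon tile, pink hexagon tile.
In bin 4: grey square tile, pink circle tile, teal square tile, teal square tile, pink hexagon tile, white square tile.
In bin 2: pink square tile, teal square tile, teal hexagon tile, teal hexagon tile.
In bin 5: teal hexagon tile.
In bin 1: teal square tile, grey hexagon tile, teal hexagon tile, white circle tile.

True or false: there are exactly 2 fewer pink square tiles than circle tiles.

pink square tiles: 2.
circle tiles: 4.
The claim requires 4 − 2 (= 2) to equal 2, which holds.

True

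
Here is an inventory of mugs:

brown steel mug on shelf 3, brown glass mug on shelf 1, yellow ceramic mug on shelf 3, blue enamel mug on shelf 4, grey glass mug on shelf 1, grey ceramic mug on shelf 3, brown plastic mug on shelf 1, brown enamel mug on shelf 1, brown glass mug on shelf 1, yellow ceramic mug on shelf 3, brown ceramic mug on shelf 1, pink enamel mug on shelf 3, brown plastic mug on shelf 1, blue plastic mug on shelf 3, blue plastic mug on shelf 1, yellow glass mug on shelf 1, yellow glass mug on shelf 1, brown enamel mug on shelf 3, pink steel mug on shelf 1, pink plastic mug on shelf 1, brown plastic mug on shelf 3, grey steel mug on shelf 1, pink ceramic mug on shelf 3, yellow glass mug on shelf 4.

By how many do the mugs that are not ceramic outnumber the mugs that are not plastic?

1

mugs that are not ceramic: 19.
mugs that are not plastic: 18.
19 − 18 = 1.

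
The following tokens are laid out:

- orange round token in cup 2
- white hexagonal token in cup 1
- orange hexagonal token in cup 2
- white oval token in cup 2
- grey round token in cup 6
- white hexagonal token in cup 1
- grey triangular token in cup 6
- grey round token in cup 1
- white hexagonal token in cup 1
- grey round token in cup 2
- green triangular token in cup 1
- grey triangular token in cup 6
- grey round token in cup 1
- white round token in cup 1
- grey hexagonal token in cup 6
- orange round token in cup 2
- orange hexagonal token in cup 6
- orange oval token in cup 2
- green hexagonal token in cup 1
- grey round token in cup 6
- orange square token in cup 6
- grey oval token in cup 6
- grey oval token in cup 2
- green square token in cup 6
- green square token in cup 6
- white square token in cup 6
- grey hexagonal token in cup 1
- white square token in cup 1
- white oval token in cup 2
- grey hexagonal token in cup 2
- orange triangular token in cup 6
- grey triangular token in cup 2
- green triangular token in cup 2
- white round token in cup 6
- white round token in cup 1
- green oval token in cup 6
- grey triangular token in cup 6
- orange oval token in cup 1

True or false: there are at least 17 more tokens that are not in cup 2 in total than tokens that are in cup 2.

tokens that are not in cup 2: 27.
tokens in cup 2: 11.
The claim requires 27 − 11 = 16 ≥ 17, which does not hold.

False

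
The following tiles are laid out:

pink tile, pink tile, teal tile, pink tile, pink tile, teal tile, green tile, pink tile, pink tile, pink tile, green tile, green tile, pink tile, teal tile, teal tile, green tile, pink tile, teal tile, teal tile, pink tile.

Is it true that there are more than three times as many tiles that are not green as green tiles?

|tiles that are not green| = 16.
|green tiles| = 4.
The claim requires 16 > 3 × 4 = 12, which holds.

True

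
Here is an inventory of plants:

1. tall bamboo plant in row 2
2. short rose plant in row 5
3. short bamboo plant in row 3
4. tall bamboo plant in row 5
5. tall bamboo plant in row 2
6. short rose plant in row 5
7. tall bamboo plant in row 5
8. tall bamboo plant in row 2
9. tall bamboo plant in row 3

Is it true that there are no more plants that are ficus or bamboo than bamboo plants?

There are 7 plants that are ficus or bamboo.
There are 7 bamboo plants.
The claim requires 7 ≤ 7, which holds.

True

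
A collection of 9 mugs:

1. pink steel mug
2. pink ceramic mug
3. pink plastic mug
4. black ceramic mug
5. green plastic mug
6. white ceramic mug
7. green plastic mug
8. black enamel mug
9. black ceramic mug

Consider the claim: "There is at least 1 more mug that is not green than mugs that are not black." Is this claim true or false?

True

|mugs that are not green| = 7.
|mugs that are not black| = 6.
The claim requires 7 − 6 = 1 ≥ 1, which holds.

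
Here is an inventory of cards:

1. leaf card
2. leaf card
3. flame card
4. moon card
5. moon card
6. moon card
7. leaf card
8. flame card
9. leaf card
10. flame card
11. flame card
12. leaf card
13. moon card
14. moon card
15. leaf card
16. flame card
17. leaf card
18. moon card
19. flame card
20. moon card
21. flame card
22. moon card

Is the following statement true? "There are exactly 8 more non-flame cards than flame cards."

There are 15 non-flame cards.
There are 7 flame cards.
The claim requires 15 − 7 (= 8) to equal 8, which holds.

True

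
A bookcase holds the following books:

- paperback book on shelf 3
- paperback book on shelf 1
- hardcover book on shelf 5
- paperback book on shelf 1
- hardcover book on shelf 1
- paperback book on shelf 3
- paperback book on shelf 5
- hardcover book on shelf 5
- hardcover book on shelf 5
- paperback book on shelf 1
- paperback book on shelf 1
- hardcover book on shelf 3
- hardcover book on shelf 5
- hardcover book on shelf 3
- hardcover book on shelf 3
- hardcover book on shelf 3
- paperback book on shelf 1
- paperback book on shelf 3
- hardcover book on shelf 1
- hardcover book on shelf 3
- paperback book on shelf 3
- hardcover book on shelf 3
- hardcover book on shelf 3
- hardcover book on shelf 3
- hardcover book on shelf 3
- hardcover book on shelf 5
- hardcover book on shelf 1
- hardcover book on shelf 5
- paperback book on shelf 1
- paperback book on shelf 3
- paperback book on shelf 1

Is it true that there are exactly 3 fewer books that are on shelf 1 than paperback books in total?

|books on shelf 1| = 10.
|paperback books| = 13.
The claim requires 13 − 10 (= 3) to equal 3, which holds.

True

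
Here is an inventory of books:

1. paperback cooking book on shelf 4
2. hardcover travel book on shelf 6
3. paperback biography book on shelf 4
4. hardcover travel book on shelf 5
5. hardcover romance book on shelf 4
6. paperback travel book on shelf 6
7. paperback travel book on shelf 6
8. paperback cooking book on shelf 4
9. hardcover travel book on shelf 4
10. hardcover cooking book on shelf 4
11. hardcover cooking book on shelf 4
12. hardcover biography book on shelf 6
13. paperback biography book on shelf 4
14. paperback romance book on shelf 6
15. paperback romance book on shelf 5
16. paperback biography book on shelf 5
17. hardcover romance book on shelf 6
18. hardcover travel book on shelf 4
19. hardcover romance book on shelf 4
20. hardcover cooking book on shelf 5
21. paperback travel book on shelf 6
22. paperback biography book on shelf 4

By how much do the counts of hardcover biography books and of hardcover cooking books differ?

2

hardcover biography books: 1. hardcover cooking books: 3.
|1 − 3| = 3 − 1 = 2.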